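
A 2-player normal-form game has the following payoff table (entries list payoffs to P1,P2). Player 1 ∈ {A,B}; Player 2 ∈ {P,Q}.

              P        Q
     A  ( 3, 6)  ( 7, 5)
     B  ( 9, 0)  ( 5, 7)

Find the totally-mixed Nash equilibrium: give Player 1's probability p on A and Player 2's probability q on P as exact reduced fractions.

(p,q) = (7/8, 1/4)

P1 indiff ⇒ q·3+(1-q)·7 = q·9+(1-q)·5 ⇒ q(-6) = (1-q)(-2) ⇒ q = 1/4
P2 indiff ⇒ p·6+(1-p)·0 = p·5+(1-p)·7 ⇒ p(1) = (1-p)(7) ⇒ p = 7/8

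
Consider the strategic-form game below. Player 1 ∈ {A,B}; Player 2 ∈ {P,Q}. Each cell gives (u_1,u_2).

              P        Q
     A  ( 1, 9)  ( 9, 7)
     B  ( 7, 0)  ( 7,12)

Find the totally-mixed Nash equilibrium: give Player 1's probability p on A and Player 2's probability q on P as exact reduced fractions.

(p,q) = (6/7, 1/4)

P1 indiff ⇒ q·1+(1-q)·9 = q·7+(1-q)·7 ⇒ q(-6) = (1-q)(-2) ⇒ q = 1/4
P2 indiff ⇒ p·9+(1-p)·0 = p·7+(1-p)·12 ⇒ p(2) = (1-p)(12) ⇒ p = 6/7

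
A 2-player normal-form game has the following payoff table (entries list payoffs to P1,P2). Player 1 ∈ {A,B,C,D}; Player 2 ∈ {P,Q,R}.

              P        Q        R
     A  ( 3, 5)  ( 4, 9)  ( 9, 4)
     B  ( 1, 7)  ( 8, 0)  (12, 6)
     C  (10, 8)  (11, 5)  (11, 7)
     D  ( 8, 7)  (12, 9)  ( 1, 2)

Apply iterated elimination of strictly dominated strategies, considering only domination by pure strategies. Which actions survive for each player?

IESDS → P1:{C,D} P2:{P,Q}

P1 drop A (C beats it: P:10>3 Q:11>4 R:11>9)
P2 drop R (P beats it: B:7>6 C:8>7 D:7>2)
P1 drop B (C beats it: P:10>1 Q:11>8)
P1→{C,D} P2→{P,Q}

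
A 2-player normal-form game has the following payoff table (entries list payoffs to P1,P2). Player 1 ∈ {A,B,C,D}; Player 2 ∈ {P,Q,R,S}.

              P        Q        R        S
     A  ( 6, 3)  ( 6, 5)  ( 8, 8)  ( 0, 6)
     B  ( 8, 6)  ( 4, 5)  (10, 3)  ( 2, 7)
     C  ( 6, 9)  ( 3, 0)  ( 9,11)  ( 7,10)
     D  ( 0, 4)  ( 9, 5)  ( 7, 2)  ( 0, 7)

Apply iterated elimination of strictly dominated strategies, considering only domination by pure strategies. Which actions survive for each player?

Survivors P1:{B,C} P2:{R,S}

P2 drop P (S beats it: A:6>3 B:7>6 C:10>9 D:7>4)
P2 drop Q (S beats it: A:6>5 B:7>5 C:10>0 D:7>5)
P1 drop A (B beats it: R:10>8 S:2>0)
P1 drop D (B beats it: R:10>7 S:2>0)
P1→{B,C} P2→{R,S}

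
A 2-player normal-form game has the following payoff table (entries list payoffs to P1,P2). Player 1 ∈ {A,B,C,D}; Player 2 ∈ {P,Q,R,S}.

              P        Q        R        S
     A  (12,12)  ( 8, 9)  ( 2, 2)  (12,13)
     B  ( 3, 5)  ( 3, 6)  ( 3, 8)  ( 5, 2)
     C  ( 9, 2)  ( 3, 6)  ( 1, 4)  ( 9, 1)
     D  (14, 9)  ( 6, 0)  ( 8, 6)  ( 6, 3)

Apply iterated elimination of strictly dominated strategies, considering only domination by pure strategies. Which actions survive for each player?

P1 drop B (D beats it: P:14>3 Q:6>3 R:8>3 S:6>5)
P1 drop C (A beats it: P:12>9 Q:8>3 R:2>1 S:12>9)
P2 drop Q (P beats it: A:12>9 D:9>0)
P2 drop R (P beats it: A:12>2 D:9>6)
P1→{A,D} P2→{P,S}

IESDS → P1:{A,D} P2:{P,S}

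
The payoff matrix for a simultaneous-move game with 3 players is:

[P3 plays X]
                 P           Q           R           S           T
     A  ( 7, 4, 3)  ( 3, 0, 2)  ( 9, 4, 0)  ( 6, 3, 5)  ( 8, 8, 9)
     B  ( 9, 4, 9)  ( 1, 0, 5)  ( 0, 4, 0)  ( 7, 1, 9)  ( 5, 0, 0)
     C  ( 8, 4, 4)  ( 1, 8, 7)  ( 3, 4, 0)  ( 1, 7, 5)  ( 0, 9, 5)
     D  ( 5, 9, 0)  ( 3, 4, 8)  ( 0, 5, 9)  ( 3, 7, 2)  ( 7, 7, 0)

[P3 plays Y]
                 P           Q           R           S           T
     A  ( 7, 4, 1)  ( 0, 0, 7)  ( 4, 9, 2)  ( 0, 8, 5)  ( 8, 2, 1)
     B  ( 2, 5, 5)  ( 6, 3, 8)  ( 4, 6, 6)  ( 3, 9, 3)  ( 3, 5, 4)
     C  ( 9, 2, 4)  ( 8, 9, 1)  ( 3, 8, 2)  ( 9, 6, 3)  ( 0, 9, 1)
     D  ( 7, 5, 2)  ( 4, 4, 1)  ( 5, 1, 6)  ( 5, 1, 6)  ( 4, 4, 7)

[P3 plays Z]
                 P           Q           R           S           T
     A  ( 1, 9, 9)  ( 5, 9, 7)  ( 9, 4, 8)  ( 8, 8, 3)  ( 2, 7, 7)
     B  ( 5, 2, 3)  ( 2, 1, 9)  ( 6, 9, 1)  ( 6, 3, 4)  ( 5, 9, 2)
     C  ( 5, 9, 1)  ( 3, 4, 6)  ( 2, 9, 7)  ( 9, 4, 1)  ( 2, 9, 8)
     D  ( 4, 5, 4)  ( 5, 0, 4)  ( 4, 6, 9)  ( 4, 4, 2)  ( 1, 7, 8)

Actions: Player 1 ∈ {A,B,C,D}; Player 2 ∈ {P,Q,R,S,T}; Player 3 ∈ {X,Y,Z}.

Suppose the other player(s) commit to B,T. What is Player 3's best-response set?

u_3(X vs B,T) = 0
u_3(Y vs B,T) = 4
u_3(Z vs B,T) = 2
max payoff 4 at {Y}

BR_3 = {Y}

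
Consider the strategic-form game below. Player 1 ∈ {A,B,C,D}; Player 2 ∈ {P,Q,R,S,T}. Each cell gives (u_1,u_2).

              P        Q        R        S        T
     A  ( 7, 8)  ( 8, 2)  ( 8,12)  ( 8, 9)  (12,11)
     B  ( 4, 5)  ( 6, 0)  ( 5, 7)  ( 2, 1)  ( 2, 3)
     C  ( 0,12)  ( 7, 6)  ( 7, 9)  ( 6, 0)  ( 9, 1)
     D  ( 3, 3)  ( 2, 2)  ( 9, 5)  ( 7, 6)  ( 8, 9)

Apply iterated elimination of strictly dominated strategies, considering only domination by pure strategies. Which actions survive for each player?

P1 drop B (A beats it: P:7>4 Q:8>6 R:8>5 S:8>2 T:12>2)
P1 drop C (A beats it: P:7>0 Q:8>7 R:8>7 S:8>6 T:12>9)
P2 drop P (R beats it: A:12>8 D:5>3)
P2 drop Q (R beats it: A:12>2 D:5>2)
P2 drop S (T beats it: A:11>9 D:9>6)
P1→{A,D} P2→{R,T}

Remaining: P1:{A,D} P2:{R,T}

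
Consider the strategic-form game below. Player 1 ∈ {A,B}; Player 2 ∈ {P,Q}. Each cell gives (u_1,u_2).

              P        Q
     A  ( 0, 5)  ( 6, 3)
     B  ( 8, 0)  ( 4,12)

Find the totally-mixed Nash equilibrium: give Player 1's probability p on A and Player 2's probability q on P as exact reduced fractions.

P1 indiff ⇒ q·0+(1-q)·6 = q·8+(1-q)·4 ⇒ q(-8) = (1-q)(-2) ⇒ q = 1/5
P2 indiff ⇒ p·5+(1-p)·0 = p·3+(1-p)·12 ⇒ p(2) = (1-p)(12) ⇒ p = 6/7

p=6/7, q=1/5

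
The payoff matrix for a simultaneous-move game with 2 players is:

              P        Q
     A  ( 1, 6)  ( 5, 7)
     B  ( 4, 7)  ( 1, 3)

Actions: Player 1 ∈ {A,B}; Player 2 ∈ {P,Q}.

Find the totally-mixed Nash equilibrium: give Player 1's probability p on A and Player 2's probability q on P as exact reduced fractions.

P1 indiff ⇒ q·1+(1-q)·5 = q·4+(1-q)·1 ⇒ q(-3) = (1-q)(-4) ⇒ q = 4/7
P2 indiff ⇒ p·6+(1-p)·7 = p·7+(1-p)·3 ⇒ p(-1) = (1-p)(-4) ⇒ p = 4/5

p=4/5, q=4/7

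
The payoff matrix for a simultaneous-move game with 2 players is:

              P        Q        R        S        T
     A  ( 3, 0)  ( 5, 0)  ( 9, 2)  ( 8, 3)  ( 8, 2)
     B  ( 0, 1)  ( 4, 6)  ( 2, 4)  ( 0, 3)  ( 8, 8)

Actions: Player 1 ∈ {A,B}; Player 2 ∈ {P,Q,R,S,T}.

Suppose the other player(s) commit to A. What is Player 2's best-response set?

u_2(P vs A) = 0
u_2(Q vs A) = 0
u_2(R vs A) = 2
u_2(S vs A) = 3
u_2(T vs A) = 2
max payoff 3 at {S}

P2 best: {S}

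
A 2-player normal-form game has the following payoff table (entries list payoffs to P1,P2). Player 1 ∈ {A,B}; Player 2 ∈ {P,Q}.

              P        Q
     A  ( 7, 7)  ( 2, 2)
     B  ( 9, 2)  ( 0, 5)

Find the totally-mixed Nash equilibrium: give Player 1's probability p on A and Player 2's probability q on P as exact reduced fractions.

P1 indiff ⇒ q·7+(1-q)·2 = q·9+(1-q)·0 ⇒ q(-2) = (1-q)(-2) ⇒ q = 1/2
P2 indiff ⇒ p·7+(1-p)·2 = p·2+(1-p)·5 ⇒ p(5) = (1-p)(3) ⇒ p = 3/8

P1 mixes 3/8 on A; P2 mixes 1/2 on P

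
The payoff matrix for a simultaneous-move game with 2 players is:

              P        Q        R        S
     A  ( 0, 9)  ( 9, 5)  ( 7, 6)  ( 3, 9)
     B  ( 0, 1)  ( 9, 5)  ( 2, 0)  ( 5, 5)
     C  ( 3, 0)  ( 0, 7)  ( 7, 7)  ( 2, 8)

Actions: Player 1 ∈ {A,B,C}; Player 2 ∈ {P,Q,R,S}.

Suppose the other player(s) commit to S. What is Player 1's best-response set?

u_1(A vs S) = 3
u_1(B vs S) = 5
u_1(C vs S) = 2
max payoff 5 at {B}

argmax u_1 = {B}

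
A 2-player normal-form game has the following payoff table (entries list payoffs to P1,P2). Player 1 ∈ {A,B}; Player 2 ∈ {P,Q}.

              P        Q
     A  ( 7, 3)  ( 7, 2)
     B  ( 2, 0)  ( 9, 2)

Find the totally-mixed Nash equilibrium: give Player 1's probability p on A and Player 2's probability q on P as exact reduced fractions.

p=2/3, q=2/7

P1 indiff ⇒ q·7+(1-q)·7 = q·2+(1-q)·9 ⇒ q(5) = (1-q)(2) ⇒ q = 2/7
P2 indiff ⇒ p·3+(1-p)·0 = p·2+(1-p)·2 ⇒ p(1) = (1-p)(2) ⇒ p = 2/3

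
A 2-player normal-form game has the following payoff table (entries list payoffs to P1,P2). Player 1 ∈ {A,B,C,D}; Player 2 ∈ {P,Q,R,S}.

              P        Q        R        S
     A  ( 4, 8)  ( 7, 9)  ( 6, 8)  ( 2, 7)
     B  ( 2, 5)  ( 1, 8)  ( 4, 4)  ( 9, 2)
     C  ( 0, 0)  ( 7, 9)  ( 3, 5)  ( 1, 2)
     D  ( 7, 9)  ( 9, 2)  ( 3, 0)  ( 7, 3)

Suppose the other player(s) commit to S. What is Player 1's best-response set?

argmax u_1 = {B}

u_1(A vs S) = 2
u_1(B vs S) = 9
u_1(C vs S) = 1
u_1(D vs S) = 7
max payoff 9 at {B}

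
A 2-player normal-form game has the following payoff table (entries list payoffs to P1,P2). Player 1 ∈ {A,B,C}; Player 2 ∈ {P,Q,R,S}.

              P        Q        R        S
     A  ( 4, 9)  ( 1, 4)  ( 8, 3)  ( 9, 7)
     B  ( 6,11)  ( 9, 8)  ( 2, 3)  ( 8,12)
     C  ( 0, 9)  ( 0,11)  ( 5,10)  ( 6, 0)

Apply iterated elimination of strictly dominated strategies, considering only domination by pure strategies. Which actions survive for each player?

P1 drop C (A beats it: P:4>0 Q:1>0 R:8>5 S:9>6)
P2 drop Q (P beats it: A:9>4 B:11>8)
P2 drop R (P beats it: A:9>3 B:11>3)
P1→{A,B} P2→{P,S}

IESDS → P1:{A,B} P2:{P,S}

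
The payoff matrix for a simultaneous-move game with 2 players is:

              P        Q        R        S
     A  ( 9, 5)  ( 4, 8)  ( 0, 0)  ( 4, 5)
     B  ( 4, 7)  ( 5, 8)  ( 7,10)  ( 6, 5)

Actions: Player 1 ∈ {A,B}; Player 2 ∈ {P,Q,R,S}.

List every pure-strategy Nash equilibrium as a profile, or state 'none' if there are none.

NE set: (B,R)

(A,P): not NE [P2→Q gives 8>5]
(A,Q): not NE [P1→B gives 5>4]
(A,R): not NE [P1→B gives 7>0; P2→Q gives 8>0]
(A,S): not NE [P1→B gives 6>4; P2→Q gives 8>5]
(B,P): not NE [P1→A gives 9>4; P2→R gives 10>7]
(B,Q): not NE [P2→R gives 10>8]
(B,R): NE
(B,S): not NE [P2→R gives 10>5]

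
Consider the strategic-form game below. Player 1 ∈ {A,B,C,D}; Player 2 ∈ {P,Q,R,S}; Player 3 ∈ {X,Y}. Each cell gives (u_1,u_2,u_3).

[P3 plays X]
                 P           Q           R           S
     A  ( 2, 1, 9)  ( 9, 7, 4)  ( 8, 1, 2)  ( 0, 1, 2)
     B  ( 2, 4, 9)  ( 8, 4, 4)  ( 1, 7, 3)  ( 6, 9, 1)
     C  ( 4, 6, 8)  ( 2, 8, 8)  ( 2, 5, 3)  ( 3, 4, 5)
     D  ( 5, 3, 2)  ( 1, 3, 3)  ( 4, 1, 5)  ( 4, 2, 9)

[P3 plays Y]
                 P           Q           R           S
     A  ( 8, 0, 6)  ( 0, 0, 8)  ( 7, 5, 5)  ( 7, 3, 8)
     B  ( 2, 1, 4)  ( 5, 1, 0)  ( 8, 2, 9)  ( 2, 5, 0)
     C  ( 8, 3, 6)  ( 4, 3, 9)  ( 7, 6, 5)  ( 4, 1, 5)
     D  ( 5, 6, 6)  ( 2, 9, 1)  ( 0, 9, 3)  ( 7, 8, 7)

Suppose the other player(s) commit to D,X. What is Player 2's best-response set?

argmax u_2 = {P,Q}

u_2(P vs D,X) = 3
u_2(Q vs D,X) = 3
u_2(R vs D,X) = 1
u_2(S vs D,X) = 2
max payoff 3 at {P,Q}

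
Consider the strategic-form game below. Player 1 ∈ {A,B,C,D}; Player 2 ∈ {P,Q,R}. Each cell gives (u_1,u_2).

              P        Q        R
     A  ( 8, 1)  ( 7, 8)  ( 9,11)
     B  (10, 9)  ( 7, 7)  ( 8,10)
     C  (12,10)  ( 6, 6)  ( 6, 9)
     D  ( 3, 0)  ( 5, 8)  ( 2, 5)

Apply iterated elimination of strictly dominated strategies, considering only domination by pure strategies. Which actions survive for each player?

P1 drop D (A beats it: P:8>3 Q:7>5 R:9>2)
P2 drop Q (R beats it: A:11>8 B:10>7 C:9>6)
P1→{A,B,C} P2→{P,R}

Survivors P1:{A,B,C} P2:{P,R}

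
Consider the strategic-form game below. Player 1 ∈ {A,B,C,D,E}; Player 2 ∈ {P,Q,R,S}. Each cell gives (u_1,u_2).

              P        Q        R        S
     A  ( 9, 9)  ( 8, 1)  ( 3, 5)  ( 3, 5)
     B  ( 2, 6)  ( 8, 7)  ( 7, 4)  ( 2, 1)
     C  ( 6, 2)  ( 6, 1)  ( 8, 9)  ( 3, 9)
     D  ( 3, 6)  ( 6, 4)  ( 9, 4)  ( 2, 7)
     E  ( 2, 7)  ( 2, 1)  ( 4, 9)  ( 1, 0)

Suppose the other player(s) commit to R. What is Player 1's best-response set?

u_1(A vs R) = 3
u_1(B vs R) = 7
u_1(C vs R) = 8
u_1(D vs R) = 9
u_1(E vs R) = 4
max payoff 9 at {D}

argmax u_1 = {D}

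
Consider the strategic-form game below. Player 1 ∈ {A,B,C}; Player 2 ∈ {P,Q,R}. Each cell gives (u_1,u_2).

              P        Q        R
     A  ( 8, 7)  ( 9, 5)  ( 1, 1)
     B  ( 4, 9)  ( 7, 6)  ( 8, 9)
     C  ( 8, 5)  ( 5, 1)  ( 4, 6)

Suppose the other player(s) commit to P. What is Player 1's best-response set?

argmax u_1 = {A,C}

u_1(A vs P) = 8
u_1(B vs P) = 4
u_1(C vs P) = 8
max payoff 8 at {A,C}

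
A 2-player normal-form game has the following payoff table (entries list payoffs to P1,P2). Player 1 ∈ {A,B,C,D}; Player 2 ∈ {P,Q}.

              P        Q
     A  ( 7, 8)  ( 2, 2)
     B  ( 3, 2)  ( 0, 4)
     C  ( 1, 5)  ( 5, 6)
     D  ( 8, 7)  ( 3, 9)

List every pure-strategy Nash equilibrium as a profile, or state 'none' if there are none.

(A,P): not NE [P1→D gives 8>7]
(A,Q): not NE [P1→C gives 5>2; P2→P gives 8>2]
(B,P): not NE [P1→D gives 8>3; P2→Q gives 4>2]
(B,Q): not NE [P1→C gives 5>0]
(C,P): not NE [P1→D gives 8>1; P2→Q gives 6>5]
(C,Q): NE
(D,P): not NE [P2→Q gives 9>7]
(D,Q): not NE [P1→C gives 5>3]

NE set: (C,Q)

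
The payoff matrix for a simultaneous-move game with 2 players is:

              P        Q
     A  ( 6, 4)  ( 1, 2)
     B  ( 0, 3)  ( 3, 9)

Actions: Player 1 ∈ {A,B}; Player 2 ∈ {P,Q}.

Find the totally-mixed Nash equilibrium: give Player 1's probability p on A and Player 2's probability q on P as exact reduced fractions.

p=3/4, q=1/4

P1 indiff ⇒ q·6+(1-q)·1 = q·0+(1-q)·3 ⇒ q(6) = (1-q)(2) ⇒ q = 1/4
P2 indiff ⇒ p·4+(1-p)·3 = p·2+(1-p)·9 ⇒ p(2) = (1-p)(6) ⇒ p = 3/4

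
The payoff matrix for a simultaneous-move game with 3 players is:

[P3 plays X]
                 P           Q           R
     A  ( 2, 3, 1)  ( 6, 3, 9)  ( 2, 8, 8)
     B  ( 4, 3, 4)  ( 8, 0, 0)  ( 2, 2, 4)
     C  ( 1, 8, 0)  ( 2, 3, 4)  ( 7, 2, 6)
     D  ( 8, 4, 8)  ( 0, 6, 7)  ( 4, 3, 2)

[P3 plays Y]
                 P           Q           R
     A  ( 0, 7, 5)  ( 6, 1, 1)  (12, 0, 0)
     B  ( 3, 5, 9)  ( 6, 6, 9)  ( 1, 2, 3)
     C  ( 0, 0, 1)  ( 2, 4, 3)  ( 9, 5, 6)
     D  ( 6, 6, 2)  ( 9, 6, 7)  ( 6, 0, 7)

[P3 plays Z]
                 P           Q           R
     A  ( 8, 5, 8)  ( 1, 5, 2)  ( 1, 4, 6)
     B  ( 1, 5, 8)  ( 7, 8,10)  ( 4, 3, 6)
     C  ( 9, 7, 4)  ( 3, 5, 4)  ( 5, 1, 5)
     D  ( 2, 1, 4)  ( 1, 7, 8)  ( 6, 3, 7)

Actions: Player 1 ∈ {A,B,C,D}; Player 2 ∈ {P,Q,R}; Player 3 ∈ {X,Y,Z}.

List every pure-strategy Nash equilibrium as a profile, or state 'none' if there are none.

Nash profiles: (B,Q,Z), (C,P,Z)

(A,P,X): not NE [P1→D gives 8>2; P2→R gives 8>3; P3→Z gives 8>1]
(A,P,Y): not NE [P1→D gives 6>0; P3→Z gives 8>5]
(A,P,Z): not NE [P1→C gives 9>8]
(A,Q,X): not NE [P1→B gives 8>6; P2→R gives 8>3]
(A,Q,Y): not NE [P1→D gives 9>6; P2→P gives 7>1; P3→X gives 9>1]
(A,Q,Z): not NE [P1→B gives 7>1; P3→X gives 9>2]
(A,R,X): not NE [P1→C gives 7>2]
(A,R,Y): not NE [P2→P gives 7>0; P3→X gives 8>0]
(A,R,Z): not NE [P1→D gives 6>1; P2→Q gives 5>4; P3→X gives 8>6]
(B,P,X): not NE [P1→D gives 8>4; P3→Y gives 9>4]
(B,P,Y): not NE [P1→D gives 6>3; P2→Q gives 6>5]
(B,P,Z): not NE [P1→C gives 9>1; P2→Q gives 8>5; P3→Y gives 9>8]
(B,Q,X): not NE [P2→P gives 3>0; P3→Z gives 10>0]
(B,Q,Y): not NE [P1→D gives 9>6; P3→Z gives 10>9]
(B,Q,Z): NE
(B,R,X): not NE [P1→C gives 7>2; P2→P gives 3>2; P3→Z gives 6>4]
(B,R,Y): not NE [P1→A gives 12>1; P2→Q gives 6>2; P3→Z gives 6>3]
(B,R,Z): not NE [P1→D gives 6>4; P2→Q gives 8>3]
(C,P,X): not NE [P1→D gives 8>1; P3→Z gives 4>0]
(C,P,Y): not NE [P1→D gives 6>0; P2→R gives 5>0; P3→Z gives 4>1]
(C,P,Z): NE
(C,Q,X): not NE [P1→B gives 8>2; P2→P gives 8>3]
(C,Q,Y): not NE [P1→D gives 9>2; P2→R gives 5>4; P3→Z gives 4>3]
(C,Q,Z): not NE [P1→B gives 7>3; P2→P gives 7>5]
(C,R,X): not NE [P2→P gives 8>2]
(C,R,Y): not NE [P1→A gives 12>9]
(C,R,Z): not NE [P1→D gives 6>5; P2→P gives 7>1; P3→Y gives 6>5]
(D,P,X): not NE [P2→Q gives 6>4]
(D,P,Y): not NE [P3→X gives 8>2]
(D,P,Z): not NE [P1→C gives 9>2; P2→Q gives 7>1; P3→X gives 8>4]
(D,Q,X): not NE [P1→B gives 8>0; P3→Z gives 8>7]
(D,Q,Y): not NE [P3→Z gives 8>7]
(D,Q,Z): not NE [P1→B gives 7>1]
(D,R,X): not NE [P1→C gives 7>4; P2→Q gives 6>3; P3→Z gives 7>2]
(D,R,Y): not NE [P1→A gives 12>6; P2→Q gives 6>0]
(D,R,Z): not NE [P2→Q gives 7>3]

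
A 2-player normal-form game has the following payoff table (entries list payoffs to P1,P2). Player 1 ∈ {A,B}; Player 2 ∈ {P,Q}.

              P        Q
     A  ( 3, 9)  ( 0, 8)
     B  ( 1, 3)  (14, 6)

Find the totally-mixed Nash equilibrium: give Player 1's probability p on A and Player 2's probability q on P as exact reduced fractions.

P1 indiff ⇒ q·3+(1-q)·0 = q·1+(1-q)·14 ⇒ q(2) = (1-q)(14) ⇒ q = 7/8
P2 indiff ⇒ p·9+(1-p)·3 = p·8+(1-p)·6 ⇒ p(1) = (1-p)(3) ⇒ p = 3/4

(p,q) = (3/4, 7/8)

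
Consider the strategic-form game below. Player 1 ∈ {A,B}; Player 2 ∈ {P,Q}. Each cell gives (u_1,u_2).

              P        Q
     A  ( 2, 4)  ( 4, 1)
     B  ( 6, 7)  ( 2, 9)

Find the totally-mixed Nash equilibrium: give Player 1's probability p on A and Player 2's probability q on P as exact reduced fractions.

P1 indiff ⇒ q·2+(1-q)·4 = q·6+(1-q)·2 ⇒ q(-4) = (1-q)(-2) ⇒ q = 1/3
P2 indiff ⇒ p·4+(1-p)·7 = p·1+(1-p)·9 ⇒ p(3) = (1-p)(2) ⇒ p = 2/5

p=2/5, q=1/3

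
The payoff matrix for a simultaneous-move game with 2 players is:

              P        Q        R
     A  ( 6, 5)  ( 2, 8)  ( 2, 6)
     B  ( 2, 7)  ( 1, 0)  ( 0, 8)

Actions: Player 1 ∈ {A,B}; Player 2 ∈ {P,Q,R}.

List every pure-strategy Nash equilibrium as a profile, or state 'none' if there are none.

(A,P): not NE [P2→Q gives 8>5]
(A,Q): NE
(A,R): not NE [P2→Q gives 8>6]
(B,P): not NE [P1→A gives 6>2; P2→R gives 8>7]
(B,Q): not NE [P1→A gives 2>1; P2→R gives 8>0]
(B,R): not NE [P1→A gives 2>0]

PSNE = {(A,Q)}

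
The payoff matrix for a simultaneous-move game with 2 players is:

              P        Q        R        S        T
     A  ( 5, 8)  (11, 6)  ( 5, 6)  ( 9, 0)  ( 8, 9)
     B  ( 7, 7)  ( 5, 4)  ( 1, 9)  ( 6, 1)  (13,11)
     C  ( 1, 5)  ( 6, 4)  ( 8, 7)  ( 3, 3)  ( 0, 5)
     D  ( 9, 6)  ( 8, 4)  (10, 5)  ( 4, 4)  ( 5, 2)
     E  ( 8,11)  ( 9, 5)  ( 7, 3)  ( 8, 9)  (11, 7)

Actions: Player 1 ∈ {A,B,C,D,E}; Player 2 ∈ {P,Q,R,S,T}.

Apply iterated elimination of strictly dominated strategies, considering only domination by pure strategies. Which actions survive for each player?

IESDS → P1:{B,D,E} P2:{P,R,T}

P1 drop C (D beats it: P:9>1 Q:8>6 R:10>8 S:4>3 T:5>0)
P2 drop Q (P beats it: A:8>6 B:7>4 D:6>4 E:11>5)
P2 drop S (P beats it: A:8>0 B:7>1 D:6>4 E:11>9)
P1 drop A (E beats it: P:8>5 R:7>5 T:11>8)
P1→{B,D,E} P2→{P,R,T}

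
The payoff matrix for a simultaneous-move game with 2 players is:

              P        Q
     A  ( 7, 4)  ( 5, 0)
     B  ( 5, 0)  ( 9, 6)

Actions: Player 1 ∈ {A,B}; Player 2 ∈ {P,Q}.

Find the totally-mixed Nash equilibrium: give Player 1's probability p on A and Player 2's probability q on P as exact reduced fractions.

P1 mixes 3/5 on A; P2 mixes 2/3 on P

P1 indiff ⇒ q·7+(1-q)·5 = q·5+(1-q)·9 ⇒ q(2) = (1-q)(4) ⇒ q = 2/3
P2 indiff ⇒ p·4+(1-p)·0 = p·0+(1-p)·6 ⇒ p(4) = (1-p)(6) ⇒ p = 3/5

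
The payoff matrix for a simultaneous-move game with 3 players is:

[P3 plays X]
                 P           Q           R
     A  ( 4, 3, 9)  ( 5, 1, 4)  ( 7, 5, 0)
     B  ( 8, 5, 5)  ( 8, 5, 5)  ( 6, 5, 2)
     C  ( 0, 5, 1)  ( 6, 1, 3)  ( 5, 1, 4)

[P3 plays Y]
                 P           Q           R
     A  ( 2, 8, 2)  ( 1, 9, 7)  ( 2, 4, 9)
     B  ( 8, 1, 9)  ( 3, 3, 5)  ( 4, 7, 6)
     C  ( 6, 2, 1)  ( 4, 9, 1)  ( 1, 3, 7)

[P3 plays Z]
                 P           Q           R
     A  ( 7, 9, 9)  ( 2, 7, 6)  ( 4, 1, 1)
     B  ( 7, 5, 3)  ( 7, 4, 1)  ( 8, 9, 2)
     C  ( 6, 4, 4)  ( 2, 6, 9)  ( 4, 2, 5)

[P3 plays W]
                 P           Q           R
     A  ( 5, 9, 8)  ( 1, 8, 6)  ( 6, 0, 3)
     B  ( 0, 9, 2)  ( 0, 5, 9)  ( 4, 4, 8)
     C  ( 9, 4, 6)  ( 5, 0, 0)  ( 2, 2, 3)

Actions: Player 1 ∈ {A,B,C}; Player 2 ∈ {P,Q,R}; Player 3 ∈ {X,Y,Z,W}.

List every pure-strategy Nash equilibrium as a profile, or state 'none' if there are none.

(A,P,X): not NE [P1→B gives 8>4; P2→R gives 5>3]
(A,P,Y): not NE [P1→B gives 8>2; P2→Q gives 9>8; P3→Z gives 9>2]
(A,P,Z): NE
(A,P,W): not NE [P1→C gives 9>5; P3→Z gives 9>8]
(A,Q,X): not NE [P1→B gives 8>5; P2→R gives 5>1; P3→Y gives 7>4]
(A,Q,Y): not NE [P1→C gives 4>1]
(A,Q,Z): not NE [P1→B gives 7>2; P2→P gives 9>7; P3→Y gives 7>6]
(A,Q,W): not NE [P1→C gives 5>1; P2→P gives 9>8; P3→Y gives 7>6]
(A,R,X): not NE [P3→Y gives 9>0]
(A,R,Y): not NE [P1→B gives 4>2; P2→Q gives 9>4]
(A,R,Z): not NE [P1→B gives 8>4; P2→P gives 9>1; P3→Y gives 9>1]
(A,R,W): not NE [P2→P gives 9>0; P3→Y gives 9>3]
(B,P,X): not NE [P3→Y gives 9>5]
(B,P,Y): not NE [P2→R gives 7>1]
(B,P,Z): not NE [P2→R gives 9>5; P3→Y gives 9>3]
(B,P,W): not NE [P1→C gives 9>0; P3→Y gives 9>2]
(B,Q,X): not NE [P3→W gives 9>5]
(B,Q,Y): not NE [P1→C gives 4>3; P2→R gives 7>3; P3→W gives 9>5]
(B,Q,Z): not NE [P2→R gives 9>4; P3→W gives 9>1]
(B,Q,W): not NE [P1→C gives 5>0; P2→P gives 9>5]
(B,R,X): not NE [P1→A gives 7>6; P3→W gives 8>2]
(B,R,Y): not NE [P3→W gives 8>6]
(B,R,Z): not NE [P3→W gives 8>2]
(B,R,W): not NE [P1→A gives 6>4; P2→P gives 9>4]
(C,P,X): not NE [P1→B gives 8>0; P3→W gives 6>1]
(C,P,Y): not NE [P1→B gives 8>6; P2→Q gives 9>2; P3→W gives 6>1]
(C,P,Z): not NE [P1→B gives 7>6; P2→Q gives 6>4; P3→W gives 6>4]
(C,P,W): NE
(C,Q,X): not NE [P1→B gives 8>6; P2→P gives 5>1; P3→Z gives 9>3]
(C,Q,Y): not NE [P3→Z gives 9>1]
(C,Q,Z): not NE [P1→B gives 7>2]
(C,Q,W): not NE [P2→P gives 4>0; P3→Z gives 9>0]
(C,R,X): not NE [P1→A gives 7>5; P2→P gives 5>1; P3→Y gives 7>4]
(C,R,Y): not NE [P1→B gives 4>1; P2→Q gives 9>3]
(C,R,Z): not NE [P1→B gives 8>4; P2→Q gives 6>2; P3→Y gives 7>5]
(C,R,W): not NE [P1→A gives 6>2; P2→P gives 4>2; P3→Y gives 7>3]

NE set: (A,P,Z), (C,P,W)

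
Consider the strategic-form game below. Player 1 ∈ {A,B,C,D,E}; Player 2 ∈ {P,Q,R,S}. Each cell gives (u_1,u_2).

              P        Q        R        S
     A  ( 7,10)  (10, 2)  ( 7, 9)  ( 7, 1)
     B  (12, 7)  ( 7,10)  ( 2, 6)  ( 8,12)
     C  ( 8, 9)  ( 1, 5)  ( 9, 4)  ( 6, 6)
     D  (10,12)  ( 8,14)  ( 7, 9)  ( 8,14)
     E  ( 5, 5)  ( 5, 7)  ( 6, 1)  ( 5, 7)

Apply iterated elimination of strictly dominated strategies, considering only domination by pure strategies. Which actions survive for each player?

Remaining: P1:{A,B,D} P2:{P,Q,S}

P1 drop E (A beats it: P:7>5 Q:10>5 R:7>6 S:7>5)
P2 drop R (P beats it: A:10>9 B:7>6 C:9>4 D:12>9)
P1 drop C (B beats it: P:12>8 Q:7>1 S:8>6)
P1→{A,B,D} P2→{P,Q,S}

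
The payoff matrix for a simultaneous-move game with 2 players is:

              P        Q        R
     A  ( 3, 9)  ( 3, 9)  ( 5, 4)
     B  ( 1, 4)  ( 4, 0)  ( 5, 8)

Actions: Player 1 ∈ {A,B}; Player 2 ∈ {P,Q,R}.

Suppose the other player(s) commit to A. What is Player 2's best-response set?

u_2(P vs A) = 9
u_2(Q vs A) = 9
u_2(R vs A) = 4
max payoff 9 at {P,Q}

BR_2 = {P,Q}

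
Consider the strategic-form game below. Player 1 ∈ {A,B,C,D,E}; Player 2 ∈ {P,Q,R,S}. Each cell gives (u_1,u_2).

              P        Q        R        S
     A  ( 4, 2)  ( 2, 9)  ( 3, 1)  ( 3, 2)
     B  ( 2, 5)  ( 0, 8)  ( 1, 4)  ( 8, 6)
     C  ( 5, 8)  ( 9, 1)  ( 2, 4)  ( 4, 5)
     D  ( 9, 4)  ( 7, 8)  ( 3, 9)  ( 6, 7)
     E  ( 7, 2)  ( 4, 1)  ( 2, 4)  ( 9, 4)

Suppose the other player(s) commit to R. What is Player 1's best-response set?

u_1(A vs R) = 3
u_1(B vs R) = 1
u_1(C vs R) = 2
u_1(D vs R) = 3
u_1(E vs R) = 2
max payoff 3 at {A,D}

BR_1 = {A,D}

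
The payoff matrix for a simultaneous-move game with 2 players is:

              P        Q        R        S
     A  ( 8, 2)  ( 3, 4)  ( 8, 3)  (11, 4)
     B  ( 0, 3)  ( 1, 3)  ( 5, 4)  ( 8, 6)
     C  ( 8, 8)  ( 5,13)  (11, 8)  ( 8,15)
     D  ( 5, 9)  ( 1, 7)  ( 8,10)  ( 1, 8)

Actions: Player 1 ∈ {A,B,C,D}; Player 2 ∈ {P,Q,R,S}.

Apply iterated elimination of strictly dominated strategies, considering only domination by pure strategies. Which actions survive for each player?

P1 drop B (A beats it: P:8>0 Q:3>1 R:8>5 S:11>8)
P1 drop D (C beats it: P:8>5 Q:5>1 R:11>8 S:8>1)
P2 drop P (Q beats it: A:4>2 C:13>8)
P2 drop R (Q beats it: A:4>3 C:13>8)
P1→{A,C} P2→{Q,S}

Remaining: P1:{A,C} P2:{Q,S}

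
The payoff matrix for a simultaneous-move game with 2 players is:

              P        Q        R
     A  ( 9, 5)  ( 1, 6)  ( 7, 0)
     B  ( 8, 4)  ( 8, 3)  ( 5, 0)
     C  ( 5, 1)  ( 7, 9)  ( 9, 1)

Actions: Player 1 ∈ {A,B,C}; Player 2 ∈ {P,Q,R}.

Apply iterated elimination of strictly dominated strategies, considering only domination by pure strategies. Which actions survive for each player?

P2 drop R (Q beats it: A:6>0 B:3>0 C:9>1)
P1 drop C (B beats it: P:8>5 Q:8>7)
P1→{A,B} P2→{P,Q}

Survivors P1:{A,B} P2:{P,Q}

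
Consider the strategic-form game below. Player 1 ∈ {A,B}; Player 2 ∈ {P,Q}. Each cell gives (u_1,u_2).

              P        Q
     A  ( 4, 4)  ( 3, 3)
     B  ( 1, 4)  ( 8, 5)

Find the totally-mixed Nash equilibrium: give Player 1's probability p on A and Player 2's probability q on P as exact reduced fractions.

(p,q) = (1/2, 5/8)

P1 indiff ⇒ q·4+(1-q)·3 = q·1+(1-q)·8 ⇒ q(3) = (1-q)(5) ⇒ q = 5/8
P2 indiff ⇒ p·4+(1-p)·4 = p·3+(1-p)·5 ⇒ p(1) = (1-p)(1) ⇒ p = 1/2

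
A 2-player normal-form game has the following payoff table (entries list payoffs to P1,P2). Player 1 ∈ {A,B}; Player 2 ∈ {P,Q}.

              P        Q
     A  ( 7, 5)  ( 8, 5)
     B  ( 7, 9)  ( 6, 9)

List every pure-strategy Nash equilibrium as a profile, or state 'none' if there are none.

(A,P): NE
(A,Q): NE
(B,P): NE
(B,Q): not NE [P1→A gives 8>6]

NE set: (A,P), (A,Q), (B,P)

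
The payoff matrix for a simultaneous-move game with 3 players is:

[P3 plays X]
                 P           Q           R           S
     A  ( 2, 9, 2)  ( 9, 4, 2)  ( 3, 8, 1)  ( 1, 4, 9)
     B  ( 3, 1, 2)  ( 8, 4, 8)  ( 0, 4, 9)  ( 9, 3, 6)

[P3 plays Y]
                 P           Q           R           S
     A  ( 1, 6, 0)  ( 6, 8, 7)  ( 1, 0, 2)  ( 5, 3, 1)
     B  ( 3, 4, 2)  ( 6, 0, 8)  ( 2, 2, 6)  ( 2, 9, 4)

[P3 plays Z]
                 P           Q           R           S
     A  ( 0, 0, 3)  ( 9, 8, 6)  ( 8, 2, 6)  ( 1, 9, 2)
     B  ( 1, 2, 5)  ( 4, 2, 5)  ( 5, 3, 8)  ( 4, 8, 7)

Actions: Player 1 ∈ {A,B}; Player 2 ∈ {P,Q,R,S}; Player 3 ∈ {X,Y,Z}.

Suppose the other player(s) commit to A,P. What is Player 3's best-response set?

BR_3 = {Z}

u_3(X vs A,P) = 2
u_3(Y vs A,P) = 0
u_3(Z vs A,P) = 3
max payoff 3 at {Z}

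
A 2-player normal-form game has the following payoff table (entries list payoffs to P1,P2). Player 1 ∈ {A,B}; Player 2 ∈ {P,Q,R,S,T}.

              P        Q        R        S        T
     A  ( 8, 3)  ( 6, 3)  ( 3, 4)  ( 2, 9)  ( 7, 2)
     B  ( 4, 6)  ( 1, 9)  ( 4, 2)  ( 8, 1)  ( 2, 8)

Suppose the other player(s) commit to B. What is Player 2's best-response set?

argmax u_2 = {Q}

u_2(P vs B) = 6
u_2(Q vs B) = 9
u_2(R vs B) = 2
u_2(S vs B) = 1
u_2(T vs B) = 8
max payoff 9 at {Q}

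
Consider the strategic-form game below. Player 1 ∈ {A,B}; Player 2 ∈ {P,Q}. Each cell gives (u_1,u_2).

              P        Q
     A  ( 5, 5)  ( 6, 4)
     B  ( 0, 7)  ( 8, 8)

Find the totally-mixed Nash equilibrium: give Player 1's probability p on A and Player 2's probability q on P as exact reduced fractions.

P1 indiff ⇒ q·5+(1-q)·6 = q·0+(1-q)·8 ⇒ q(5) = (1-q)(2) ⇒ q = 2/7
P2 indiff ⇒ p·5+(1-p)·7 = p·4+(1-p)·8 ⇒ p(1) = (1-p)(1) ⇒ p = 1/2

P1 mixes 1/2 on A; P2 mixes 2/7 on P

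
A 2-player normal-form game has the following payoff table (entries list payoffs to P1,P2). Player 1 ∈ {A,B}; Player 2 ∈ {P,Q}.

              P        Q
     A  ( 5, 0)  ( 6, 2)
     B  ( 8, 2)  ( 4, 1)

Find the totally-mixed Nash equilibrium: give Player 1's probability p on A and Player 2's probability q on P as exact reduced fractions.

(p,q) = (1/3, 2/5)

P1 indiff ⇒ q·5+(1-q)·6 = q·8+(1-q)·4 ⇒ q(-3) = (1-q)(-2) ⇒ q = 2/5
P2 indiff ⇒ p·0+(1-p)·2 = p·2+(1-p)·1 ⇒ p(-2) = (1-p)(-1) ⇒ p = 1/3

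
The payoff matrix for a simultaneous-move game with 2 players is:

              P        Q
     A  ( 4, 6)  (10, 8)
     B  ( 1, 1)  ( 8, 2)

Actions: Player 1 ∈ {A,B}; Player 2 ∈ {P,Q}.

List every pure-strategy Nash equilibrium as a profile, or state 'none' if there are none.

(A,P): not NE [P2→Q gives 8>6]
(A,Q): NE
(B,P): not NE [P1→A gives 4>1; P2→Q gives 2>1]
(B,Q): not NE [P1→A gives 10>8]

PSNE = {(A,Q)}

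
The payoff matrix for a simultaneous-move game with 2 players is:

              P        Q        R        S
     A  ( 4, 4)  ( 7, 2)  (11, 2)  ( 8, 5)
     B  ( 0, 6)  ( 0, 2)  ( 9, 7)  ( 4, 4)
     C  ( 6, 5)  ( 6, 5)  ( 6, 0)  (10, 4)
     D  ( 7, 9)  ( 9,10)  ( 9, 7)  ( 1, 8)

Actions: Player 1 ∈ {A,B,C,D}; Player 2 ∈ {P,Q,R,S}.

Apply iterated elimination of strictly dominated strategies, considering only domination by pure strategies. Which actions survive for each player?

Remaining: P1:{A,C,D} P2:{P,Q,S}

P1 drop B (A beats it: P:4>0 Q:7>0 R:11>9 S:8>4)
P2 drop R (P beats it: A:4>2 C:5>0 D:9>7)
P1→{A,C,D} P2→{P,Q,S}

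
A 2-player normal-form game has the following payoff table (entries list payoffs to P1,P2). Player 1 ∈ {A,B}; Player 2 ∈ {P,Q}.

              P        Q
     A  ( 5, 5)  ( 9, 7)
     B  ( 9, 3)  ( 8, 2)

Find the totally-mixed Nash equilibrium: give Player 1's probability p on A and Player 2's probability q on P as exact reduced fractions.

p=1/3, q=1/5

P1 indiff ⇒ q·5+(1-q)·9 = q·9+(1-q)·8 ⇒ q(-4) = (1-q)(-1) ⇒ q = 1/5
P2 indiff ⇒ p·5+(1-p)·3 = p·7+(1-p)·2 ⇒ p(-2) = (1-p)(-1) ⇒ p = 1/3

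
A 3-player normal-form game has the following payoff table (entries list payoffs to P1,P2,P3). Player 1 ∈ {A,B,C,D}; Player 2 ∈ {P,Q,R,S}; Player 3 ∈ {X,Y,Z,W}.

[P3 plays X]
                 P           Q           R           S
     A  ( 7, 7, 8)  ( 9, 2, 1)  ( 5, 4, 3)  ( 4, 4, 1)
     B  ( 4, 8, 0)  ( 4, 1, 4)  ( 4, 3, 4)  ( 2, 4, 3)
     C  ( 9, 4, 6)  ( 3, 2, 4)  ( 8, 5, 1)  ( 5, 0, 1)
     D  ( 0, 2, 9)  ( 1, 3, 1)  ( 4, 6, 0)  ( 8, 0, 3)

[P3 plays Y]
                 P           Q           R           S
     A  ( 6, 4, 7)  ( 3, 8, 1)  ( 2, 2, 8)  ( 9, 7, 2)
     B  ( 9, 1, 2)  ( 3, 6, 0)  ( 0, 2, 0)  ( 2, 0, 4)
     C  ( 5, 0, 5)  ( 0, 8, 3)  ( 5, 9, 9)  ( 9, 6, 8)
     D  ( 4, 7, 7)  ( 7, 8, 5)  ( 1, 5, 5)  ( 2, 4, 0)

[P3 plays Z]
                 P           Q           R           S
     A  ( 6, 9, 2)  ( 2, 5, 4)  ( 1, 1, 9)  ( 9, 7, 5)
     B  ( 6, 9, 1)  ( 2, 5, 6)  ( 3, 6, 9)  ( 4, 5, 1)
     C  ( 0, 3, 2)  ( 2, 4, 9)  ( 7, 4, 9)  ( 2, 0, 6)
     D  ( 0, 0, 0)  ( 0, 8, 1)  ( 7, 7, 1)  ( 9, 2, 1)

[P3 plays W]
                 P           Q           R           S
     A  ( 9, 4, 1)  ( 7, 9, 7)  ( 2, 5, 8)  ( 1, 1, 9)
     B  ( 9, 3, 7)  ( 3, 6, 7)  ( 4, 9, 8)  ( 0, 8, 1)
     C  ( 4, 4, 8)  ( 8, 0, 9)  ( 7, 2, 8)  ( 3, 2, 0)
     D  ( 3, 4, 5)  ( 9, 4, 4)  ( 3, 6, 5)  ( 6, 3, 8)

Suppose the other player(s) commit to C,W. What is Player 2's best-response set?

u_2(P vs C,W) = 4
u_2(Q vs C,W) = 0
u_2(R vs C,W) = 2
u_2(S vs C,W) = 2
max payoff 4 at {P}

BR_2 = {P}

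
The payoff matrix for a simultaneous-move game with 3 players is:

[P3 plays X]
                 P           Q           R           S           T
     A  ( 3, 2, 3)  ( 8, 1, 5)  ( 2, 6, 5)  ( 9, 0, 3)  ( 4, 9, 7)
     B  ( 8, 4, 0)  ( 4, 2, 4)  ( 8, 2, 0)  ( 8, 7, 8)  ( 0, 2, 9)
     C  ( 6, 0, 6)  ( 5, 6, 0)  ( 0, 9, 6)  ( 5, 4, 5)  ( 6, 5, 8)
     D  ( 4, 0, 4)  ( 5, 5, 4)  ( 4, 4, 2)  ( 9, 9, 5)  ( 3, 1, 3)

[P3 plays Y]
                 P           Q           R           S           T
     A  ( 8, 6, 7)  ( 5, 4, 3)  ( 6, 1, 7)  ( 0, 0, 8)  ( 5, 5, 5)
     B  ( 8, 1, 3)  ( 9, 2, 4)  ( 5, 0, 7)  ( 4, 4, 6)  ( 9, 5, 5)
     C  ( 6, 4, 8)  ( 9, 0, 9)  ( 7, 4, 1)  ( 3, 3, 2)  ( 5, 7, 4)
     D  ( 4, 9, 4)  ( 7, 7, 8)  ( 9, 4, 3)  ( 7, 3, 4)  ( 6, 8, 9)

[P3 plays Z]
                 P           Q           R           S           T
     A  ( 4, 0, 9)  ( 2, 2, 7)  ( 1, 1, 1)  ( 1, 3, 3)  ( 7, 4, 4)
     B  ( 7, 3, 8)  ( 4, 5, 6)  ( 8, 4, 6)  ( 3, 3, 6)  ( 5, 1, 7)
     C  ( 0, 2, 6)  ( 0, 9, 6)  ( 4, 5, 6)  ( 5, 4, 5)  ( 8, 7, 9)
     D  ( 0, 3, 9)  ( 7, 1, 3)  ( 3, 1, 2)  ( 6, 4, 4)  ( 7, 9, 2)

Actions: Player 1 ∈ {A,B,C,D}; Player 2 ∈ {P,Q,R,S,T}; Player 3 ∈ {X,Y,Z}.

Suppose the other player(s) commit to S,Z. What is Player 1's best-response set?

argmax u_1 = {D}

u_1(A vs S,Z) = 1
u_1(B vs S,Z) = 3
u_1(C vs S,Z) = 5
u_1(D vs S,Z) = 6
max payoff 6 at {D}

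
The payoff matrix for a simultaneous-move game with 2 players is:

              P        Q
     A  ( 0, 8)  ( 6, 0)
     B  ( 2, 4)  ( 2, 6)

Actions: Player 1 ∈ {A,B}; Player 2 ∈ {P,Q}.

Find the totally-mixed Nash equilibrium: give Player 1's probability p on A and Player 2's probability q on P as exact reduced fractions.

P1 mixes 1/5 on A; P2 mixes 2/3 on P

P1 indiff ⇒ q·0+(1-q)·6 = q·2+(1-q)·2 ⇒ q(-2) = (1-q)(-4) ⇒ q = 2/3
P2 indiff ⇒ p·8+(1-p)·4 = p·0+(1-p)·6 ⇒ p(8) = (1-p)(2) ⇒ p = 1/5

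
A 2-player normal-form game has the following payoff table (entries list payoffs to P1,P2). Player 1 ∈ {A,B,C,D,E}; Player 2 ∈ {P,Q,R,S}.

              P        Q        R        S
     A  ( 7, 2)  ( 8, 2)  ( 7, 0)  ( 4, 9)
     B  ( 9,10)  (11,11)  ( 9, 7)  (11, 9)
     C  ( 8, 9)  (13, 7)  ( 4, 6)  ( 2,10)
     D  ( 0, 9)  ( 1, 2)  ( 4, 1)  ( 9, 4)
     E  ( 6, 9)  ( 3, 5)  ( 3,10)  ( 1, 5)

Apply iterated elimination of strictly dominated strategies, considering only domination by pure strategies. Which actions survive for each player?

Remaining: P1:{B,C} P2:{P,Q,S}

P1 drop A (B beats it: P:9>7 Q:11>8 R:9>7 S:11>4)
P1 drop D (B beats it: P:9>0 Q:11>1 R:9>4 S:11>9)
P1 drop E (B beats it: P:9>6 Q:11>3 R:9>3 S:11>1)
P2 drop R (P beats it: B:10>7 C:9>6)
P1→{B,C} P2→{P,Q,S}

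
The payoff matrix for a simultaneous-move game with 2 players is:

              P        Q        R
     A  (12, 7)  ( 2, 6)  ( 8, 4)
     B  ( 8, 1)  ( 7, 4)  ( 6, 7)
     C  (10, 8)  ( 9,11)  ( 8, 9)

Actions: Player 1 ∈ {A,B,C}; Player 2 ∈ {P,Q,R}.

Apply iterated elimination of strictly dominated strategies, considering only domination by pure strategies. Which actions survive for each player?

P1 drop B (C beats it: P:10>8 Q:9>7 R:8>6)
P2 drop R (Q beats it: A:6>4 C:11>9)
P1→{A,C} P2→{P,Q}

IESDS → P1:{A,C} P2:{P,Q}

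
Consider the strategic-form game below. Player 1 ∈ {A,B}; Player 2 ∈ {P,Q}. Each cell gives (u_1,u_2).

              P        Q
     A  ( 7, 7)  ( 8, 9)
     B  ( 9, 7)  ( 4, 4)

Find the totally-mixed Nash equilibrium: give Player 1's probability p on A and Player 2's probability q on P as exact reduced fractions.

p=3/5, q=2/3

P1 indiff ⇒ q·7+(1-q)·8 = q·9+(1-q)·4 ⇒ q(-2) = (1-q)(-4) ⇒ q = 2/3
P2 indiff ⇒ p·7+(1-p)·7 = p·9+(1-p)·4 ⇒ p(-2) = (1-p)(-3) ⇒ p = 3/5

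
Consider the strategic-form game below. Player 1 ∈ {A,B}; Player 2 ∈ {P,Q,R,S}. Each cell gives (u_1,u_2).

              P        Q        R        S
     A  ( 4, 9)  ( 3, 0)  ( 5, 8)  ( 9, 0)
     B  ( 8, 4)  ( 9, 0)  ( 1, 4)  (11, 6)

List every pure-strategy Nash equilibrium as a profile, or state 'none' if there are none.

PSNE = {(B,S)}

(A,P): not NE [P1→B gives 8>4]
(A,Q): not NE [P1→B gives 9>3; P2→P gives 9>0]
(A,R): not NE [P2→P gives 9>8]
(A,S): not NE [P1→B gives 11>9; P2→P gives 9>0]
(B,P): not NE [P2→S gives 6>4]
(B,Q): not NE [P2→S gives 6>0]
(B,R): not NE [P1→A gives 5>1; P2→S gives 6>4]
(B,S): NE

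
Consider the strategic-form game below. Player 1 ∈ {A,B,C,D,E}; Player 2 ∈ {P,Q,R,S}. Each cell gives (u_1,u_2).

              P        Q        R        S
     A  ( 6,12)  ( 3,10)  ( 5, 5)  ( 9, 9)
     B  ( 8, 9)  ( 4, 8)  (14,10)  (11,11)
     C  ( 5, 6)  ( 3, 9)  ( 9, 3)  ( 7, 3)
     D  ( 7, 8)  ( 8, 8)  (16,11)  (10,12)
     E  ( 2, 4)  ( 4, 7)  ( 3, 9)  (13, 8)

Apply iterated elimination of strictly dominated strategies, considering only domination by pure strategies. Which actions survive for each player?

P1 drop A (B beats it: P:8>6 Q:4>3 R:14>5 S:11>9)
P1 drop C (B beats it: P:8>5 Q:4>3 R:14>9 S:11>7)
P2 drop P (R beats it: B:10>9 D:11>8 E:9>4)
P2 drop Q (R beats it: B:10>8 D:11>8 E:9>7)
P1→{B,D,E} P2→{R,S}

IESDS → P1:{B,D,E} P2:{R,S}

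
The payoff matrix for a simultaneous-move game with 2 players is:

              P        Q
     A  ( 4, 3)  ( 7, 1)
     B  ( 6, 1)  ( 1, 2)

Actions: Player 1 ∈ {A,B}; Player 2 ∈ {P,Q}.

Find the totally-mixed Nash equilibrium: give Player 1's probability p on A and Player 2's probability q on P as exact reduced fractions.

p=1/3, q=3/4

P1 indiff ⇒ q·4+(1-q)·7 = q·6+(1-q)·1 ⇒ q(-2) = (1-q)(-6) ⇒ q = 3/4
P2 indiff ⇒ p·3+(1-p)·1 = p·1+(1-p)·2 ⇒ p(2) = (1-p)(1) ⇒ p = 1/3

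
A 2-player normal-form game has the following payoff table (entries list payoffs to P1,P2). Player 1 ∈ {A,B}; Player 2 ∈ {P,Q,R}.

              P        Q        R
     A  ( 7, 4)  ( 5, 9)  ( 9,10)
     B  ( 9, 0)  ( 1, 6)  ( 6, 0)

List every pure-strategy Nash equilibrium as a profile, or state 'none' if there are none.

PSNE = {(A,R)}

(A,P): not NE [P1→B gives 9>7; P2→R gives 10>4]
(A,Q): not NE [P2→R gives 10>9]
(A,R): NE
(B,P): not NE [P2→Q gives 6>0]
(B,Q): not NE [P1→A gives 5>1]
(B,R): not NE [P1→A gives 9>6; P2→Q gives 6>0]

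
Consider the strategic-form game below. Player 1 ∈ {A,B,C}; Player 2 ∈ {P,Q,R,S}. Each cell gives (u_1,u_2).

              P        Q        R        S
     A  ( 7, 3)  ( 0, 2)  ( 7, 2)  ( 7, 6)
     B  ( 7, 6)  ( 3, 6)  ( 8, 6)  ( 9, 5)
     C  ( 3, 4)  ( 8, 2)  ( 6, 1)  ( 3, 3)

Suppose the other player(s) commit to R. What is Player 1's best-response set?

u_1(A vs R) = 7
u_1(B vs R) = 8
u_1(C vs R) = 6
max payoff 8 at {B}

BR_1 = {B}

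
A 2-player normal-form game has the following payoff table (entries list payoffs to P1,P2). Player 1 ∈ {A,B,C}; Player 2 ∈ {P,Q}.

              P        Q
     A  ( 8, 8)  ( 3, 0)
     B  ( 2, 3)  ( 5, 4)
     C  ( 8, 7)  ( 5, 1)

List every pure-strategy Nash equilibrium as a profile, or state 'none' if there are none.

(A,P): NE
(A,Q): not NE [P1→C gives 5>3; P2→P gives 8>0]
(B,P): not NE [P1→C gives 8>2; P2→Q gives 4>3]
(B,Q): NE
(C,P): NE
(C,Q): not NE [P2→P gives 7>1]

NE set: (A,P), (B,Q), (C,P)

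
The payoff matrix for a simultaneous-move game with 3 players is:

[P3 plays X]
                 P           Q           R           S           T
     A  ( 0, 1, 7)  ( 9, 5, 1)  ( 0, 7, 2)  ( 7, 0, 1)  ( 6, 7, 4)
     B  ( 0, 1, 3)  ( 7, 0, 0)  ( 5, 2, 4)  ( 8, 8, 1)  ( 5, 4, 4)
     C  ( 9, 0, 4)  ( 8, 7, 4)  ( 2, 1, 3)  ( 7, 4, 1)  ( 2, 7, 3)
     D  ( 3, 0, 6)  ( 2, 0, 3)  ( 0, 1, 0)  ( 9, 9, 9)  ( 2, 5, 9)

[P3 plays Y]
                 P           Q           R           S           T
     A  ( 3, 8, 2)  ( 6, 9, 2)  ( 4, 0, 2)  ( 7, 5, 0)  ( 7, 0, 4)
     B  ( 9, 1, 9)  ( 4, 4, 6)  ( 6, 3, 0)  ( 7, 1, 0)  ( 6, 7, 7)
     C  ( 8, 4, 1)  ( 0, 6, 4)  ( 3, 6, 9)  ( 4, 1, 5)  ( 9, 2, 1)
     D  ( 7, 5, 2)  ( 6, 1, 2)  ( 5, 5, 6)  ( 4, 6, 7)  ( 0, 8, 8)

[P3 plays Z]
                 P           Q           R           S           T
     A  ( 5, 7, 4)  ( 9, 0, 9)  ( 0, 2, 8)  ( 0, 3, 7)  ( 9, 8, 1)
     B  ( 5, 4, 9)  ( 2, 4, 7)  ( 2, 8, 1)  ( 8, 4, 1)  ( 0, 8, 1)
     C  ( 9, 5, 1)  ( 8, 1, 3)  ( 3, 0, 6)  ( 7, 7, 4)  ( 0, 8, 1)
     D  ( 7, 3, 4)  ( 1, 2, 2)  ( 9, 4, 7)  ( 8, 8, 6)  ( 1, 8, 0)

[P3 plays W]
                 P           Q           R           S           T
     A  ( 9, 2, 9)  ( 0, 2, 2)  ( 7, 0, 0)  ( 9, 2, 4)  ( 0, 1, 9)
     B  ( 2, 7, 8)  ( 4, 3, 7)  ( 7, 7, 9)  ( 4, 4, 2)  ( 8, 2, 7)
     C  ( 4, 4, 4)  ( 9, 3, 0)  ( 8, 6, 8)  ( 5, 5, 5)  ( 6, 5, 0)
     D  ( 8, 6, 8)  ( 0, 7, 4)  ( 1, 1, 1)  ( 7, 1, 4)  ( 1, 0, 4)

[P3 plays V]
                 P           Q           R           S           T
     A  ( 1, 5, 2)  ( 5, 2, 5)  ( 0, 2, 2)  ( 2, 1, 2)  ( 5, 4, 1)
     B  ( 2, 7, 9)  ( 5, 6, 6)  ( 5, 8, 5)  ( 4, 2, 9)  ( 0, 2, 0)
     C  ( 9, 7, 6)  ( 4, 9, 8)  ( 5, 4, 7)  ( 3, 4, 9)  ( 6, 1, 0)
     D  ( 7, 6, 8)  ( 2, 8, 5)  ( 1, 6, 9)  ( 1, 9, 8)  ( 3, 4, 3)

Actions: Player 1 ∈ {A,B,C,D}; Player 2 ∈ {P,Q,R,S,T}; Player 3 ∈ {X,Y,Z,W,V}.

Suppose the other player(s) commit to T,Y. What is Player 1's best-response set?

u_1(A vs T,Y) = 7
u_1(B vs T,Y) = 6
u_1(C vs T,Y) = 9
u_1(D vs T,Y) = 0
max payoff 9 at {C}

argmax u_1 = {C}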